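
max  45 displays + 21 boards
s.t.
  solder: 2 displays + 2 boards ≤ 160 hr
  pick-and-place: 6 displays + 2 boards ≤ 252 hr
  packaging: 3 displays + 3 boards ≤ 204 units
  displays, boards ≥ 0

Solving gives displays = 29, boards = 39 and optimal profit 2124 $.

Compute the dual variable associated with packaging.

Binding: pick-and-place and packaging. Non-binding: solder (24 unused).
Since solder is not tight, its dual is 0.
From A_Bᵀ y = c: 6·y_pick-and-place + 3·y_packaging = 45; 2·y_pick-and-place + 3·y_packaging = 21.
Solving: y_pick-and-place = 6, y_packaging = 3.
Shadow price of packaging = 3.

3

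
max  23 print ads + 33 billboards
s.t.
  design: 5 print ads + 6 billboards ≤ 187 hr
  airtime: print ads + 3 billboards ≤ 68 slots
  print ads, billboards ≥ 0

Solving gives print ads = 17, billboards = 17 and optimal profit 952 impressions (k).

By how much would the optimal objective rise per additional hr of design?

4

At the optimum: design uses 187 of 187 (binding); airtime uses 68 of 68 (binding).
From A_Bᵀ y = c: 5·y_design + 1·y_airtime = 23; 6·y_design + 3·y_airtime = 33.
This yields shadow prices y_design = 4, y_airtime = 3.
Shadow price of design = 4.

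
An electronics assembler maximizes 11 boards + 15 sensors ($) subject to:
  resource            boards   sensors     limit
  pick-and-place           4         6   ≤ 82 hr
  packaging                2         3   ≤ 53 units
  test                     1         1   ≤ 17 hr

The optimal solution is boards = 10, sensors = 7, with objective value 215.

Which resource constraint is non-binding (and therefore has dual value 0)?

packaging

pick-and-place: 82/82 (binding)
packaging: 41/53 (slack 12)
test: 17/17 (binding)
By complementary slackness, a constraint with positive slack has shadow price 0 → packaging.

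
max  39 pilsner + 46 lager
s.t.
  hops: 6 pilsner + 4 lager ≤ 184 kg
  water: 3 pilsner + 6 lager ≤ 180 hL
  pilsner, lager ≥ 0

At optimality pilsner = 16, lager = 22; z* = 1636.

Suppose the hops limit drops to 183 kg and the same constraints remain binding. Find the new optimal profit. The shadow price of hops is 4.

Δb = -1, so new z* = 1636 + (4)·(-1) = 1636 − 4 = 1632.

1632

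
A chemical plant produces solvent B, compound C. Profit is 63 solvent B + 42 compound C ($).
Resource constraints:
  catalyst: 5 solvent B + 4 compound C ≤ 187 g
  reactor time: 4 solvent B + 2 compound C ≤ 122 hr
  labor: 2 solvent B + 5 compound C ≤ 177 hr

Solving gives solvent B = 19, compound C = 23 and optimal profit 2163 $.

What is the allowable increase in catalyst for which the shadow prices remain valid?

9

Binding constraints: catalyst, reactor time. The basis is B = [[5,4],[4,2]] with det -6.
Per unit increase in catalyst, x* moves by d = (-0.3333, 0.6667).
The basis stays optimal until labor becomes binding; allowable increase = 9 g.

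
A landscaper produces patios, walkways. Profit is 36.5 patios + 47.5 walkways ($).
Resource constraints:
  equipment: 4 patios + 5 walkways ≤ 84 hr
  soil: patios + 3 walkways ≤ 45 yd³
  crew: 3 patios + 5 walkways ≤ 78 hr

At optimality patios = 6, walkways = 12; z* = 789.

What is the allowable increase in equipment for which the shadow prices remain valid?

20

Binding constraints: equipment, crew. The basis is B = [[4,5],[3,5]] with det 5.
Per unit increase in equipment, x* moves by d = (1, -0.6).
The basis stays optimal until walkways reaches 0; allowable increase = 20 hr.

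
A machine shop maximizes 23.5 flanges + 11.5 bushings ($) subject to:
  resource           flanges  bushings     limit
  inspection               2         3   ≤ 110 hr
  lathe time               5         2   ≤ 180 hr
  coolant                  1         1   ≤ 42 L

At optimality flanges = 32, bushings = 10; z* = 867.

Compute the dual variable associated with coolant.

At the optimum: inspection uses 94 of 110 (slack = 16); lathe time uses 180 of 180 (binding); coolant uses 42 of 42 (binding).
By complementary slackness, y = 0 for the non-binding constraint.
Dual feasibility on the basic columns requires 5·y_lathe time + 1·y_coolant = 23.5, 2·y_lathe time + 1·y_coolant = 11.5.
→ y_lathe time = 4 and y_coolant = 3.5.
Shadow price of coolant = 3.5.

3.5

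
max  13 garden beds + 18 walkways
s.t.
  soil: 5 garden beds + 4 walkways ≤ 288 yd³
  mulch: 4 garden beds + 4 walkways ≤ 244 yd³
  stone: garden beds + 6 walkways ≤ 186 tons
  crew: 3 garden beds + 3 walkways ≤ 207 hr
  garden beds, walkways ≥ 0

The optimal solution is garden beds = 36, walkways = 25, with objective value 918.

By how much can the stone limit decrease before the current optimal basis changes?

40

Binding constraints: mulch, stone. The basis is B = [[4,4],[1,6]] with det 20.
Per unit decrease in stone, x* moves by d = (0.2, -0.2).
The basis stays optimal until soil becomes binding; allowable decrease = 40 tons.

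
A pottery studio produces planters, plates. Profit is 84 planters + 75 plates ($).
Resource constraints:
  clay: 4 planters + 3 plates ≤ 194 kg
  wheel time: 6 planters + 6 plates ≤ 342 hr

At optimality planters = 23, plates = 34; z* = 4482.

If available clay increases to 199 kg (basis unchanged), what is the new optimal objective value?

4527

Both clay and wheel time are binding at x*.
From A_Bᵀ y = c: 4·y_clay + 6·y_wheel time = 84; 3·y_clay + 6·y_wheel time = 75.
→ y_clay = 9 and y_wheel time = 8.
Δz = y_clay·Δb = 9 × (5) = 45, so new z* = 4482 + 45 = 4527.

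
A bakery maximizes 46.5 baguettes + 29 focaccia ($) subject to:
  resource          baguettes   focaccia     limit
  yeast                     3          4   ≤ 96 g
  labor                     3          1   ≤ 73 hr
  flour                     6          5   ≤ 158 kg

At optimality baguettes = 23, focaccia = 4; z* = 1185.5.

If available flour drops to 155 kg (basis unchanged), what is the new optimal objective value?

1172

At the optimum: yeast uses 85 of 96 (slack = 11); labor uses 73 of 73 (binding); flour uses 158 of 158 (binding).
Since yeast is not tight, its dual is 0.
From A_Bᵀ y = c: 3·y_labor + 6·y_flour = 46.5; 1·y_labor + 5·y_flour = 29.
→ y_labor = 6.5 and y_flour = 4.5.
Δz = y_flour·Δb = 4.5 × (-3) = -13.5, so new z* = 1185.5 − 13.5 = 1172.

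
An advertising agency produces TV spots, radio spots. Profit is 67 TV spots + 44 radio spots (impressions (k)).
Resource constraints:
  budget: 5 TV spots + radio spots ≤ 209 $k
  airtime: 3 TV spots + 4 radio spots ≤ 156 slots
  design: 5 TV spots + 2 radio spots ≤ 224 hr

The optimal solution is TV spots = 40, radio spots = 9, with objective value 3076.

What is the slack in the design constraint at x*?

design used = 5·40 + 2·9 = 218; slack = 224 − 218 = 6.

6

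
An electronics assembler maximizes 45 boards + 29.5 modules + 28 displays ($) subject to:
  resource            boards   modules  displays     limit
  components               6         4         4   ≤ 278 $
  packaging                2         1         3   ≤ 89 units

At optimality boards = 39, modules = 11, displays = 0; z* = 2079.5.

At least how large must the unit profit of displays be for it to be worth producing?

32.5

Check each constraint at x*: components 278/278 (tight); packaging 89/89 (tight).
From A_Bᵀ y = c: 6·y_components + 2·y_packaging = 45; 4·y_components + 1·y_packaging = 29.5.
→ y_components = 7 and y_packaging = 1.5.
displays enters the basis when its profit ≥ yᵀa₃ = 7·4 + 1.5·3 = 32.5.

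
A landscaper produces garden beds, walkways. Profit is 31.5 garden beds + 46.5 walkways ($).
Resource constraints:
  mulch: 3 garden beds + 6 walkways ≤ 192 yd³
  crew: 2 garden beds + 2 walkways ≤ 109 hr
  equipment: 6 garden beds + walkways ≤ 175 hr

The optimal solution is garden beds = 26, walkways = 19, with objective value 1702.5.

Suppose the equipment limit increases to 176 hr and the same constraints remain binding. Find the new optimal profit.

Check each constraint at x*: mulch 192/192 (tight); crew 90/109 (slack 19); equipment 175/175 (tight).
Slack constraints have shadow price 0 (complementary slackness).
Dual feasibility on the basic columns requires 3·y_mulch + 6·y_equipment = 31.5, 6·y_mulch + 1·y_equipment = 46.5.
→ y_mulch = 7.5 and y_equipment = 1.5.
Δz = y_equipment·Δb = 1.5 × (1) = 1.5, so new z* = 1702.5 + 1.5 = 1704.

1704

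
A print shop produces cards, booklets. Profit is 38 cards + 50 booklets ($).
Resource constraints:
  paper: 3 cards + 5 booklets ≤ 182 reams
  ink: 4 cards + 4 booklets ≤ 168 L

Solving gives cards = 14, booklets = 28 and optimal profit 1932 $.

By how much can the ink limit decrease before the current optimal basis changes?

22.4

Binding constraints: paper, ink. The basis is B = [[3,5],[4,4]] with det -8.
Per unit decrease in ink, x* moves by d = (-0.625, 0.375).
The basis stays optimal until cards reaches 0; allowable decrease = 22.4 L.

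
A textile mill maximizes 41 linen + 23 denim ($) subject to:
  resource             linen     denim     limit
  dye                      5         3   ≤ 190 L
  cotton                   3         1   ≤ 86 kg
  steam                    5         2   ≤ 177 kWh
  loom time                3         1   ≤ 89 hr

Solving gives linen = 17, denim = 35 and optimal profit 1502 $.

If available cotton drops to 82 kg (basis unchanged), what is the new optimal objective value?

At the optimum: dye uses 190 of 190 (binding); cotton uses 86 of 86 (binding); steam uses 155 of 177 (slack = 22); loom time uses 86 of 89 (slack = 3).
Slack constraints have shadow price 0 (complementary slackness).
From A_Bᵀ y = c: 5·y_dye + 3·y_cotton = 41; 3·y_dye + 1·y_cotton = 23.
Solving: y_dye = 7, y_cotton = 2.
Δz = y_cotton·Δb = 2 × (-4) = -8, so new z* = 1502 − 8 = 1494.

1494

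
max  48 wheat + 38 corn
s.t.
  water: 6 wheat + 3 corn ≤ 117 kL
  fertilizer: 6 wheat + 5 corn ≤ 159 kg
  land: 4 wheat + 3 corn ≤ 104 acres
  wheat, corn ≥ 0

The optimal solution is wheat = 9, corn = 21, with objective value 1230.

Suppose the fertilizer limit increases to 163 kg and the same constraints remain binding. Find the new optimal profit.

1258

Binding: water and fertilizer. Non-binding: land (5 unused).
Slack constraints have shadow price 0 (complementary slackness).
The binding rows give the dual system: 6·y_water + 6·y_fertilizer = 48 and 3·y_water + 5·y_fertilizer = 38.
This yields shadow prices y_water = 1, y_fertilizer = 7.
Δz = y_fertilizer·Δb = 7 × (4) = 28, so new z* = 1230 + 28 = 1258.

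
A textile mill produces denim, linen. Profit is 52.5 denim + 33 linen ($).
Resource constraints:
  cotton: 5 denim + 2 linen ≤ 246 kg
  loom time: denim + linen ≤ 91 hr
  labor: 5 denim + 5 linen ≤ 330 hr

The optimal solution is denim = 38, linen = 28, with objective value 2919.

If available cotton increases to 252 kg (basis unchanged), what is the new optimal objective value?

2958

Check each constraint at x*: cotton 246/246 (tight); loom time 66/91 (slack 25); labor 330/330 (tight).
By complementary slackness, y = 0 for the non-binding constraint.
The binding rows give the dual system: 5·y_cotton + 5·y_labor = 52.5 and 2·y_cotton + 5·y_labor = 33.
This yields shadow prices y_cotton = 6.5, y_labor = 4.
Δz = y_cotton·Δb = 6.5 × (6) = 39, so new z* = 2919 + 39 = 2958.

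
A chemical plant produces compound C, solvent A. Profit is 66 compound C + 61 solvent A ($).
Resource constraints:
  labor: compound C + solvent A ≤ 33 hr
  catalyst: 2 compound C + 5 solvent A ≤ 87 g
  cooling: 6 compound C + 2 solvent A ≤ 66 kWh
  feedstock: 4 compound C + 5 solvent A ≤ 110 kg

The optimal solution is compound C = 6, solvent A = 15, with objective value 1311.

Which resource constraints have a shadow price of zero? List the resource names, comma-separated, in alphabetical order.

feedstock, labor

labor: 21/33 (slack 12)
catalyst: 87/87 (binding)
cooling: 66/66 (binding)
feedstock: 99/110 (slack 11)
By complementary slackness, a constraint with positive slack has shadow price 0 → feedstock, labor.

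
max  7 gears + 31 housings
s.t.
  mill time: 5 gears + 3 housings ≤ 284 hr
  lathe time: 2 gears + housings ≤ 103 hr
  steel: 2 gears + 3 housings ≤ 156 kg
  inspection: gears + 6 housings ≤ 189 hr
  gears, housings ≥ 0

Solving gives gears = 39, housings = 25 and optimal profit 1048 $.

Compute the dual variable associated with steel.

At the optimum: mill time uses 270 of 284 (slack = 14); lathe time uses 103 of 103 (binding); steel uses 153 of 156 (slack = 3); inspection uses 189 of 189 (binding).
By complementary slackness, y = 0 for the non-binding constraints.
From A_Bᵀ y = c: 2·y_lathe time + 1·y_inspection = 7; 1·y_lathe time + 6·y_inspection = 31.
→ y_lathe time = 1 and y_inspection = 5.
Shadow price of steel = 0.

0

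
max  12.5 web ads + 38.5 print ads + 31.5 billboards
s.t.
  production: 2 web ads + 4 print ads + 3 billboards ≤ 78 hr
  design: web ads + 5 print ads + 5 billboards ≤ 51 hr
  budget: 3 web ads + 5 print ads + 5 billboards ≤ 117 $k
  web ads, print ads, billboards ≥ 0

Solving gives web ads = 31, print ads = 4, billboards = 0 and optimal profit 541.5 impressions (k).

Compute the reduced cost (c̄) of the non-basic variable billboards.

-3

Binding: production and design. Non-binding: budget (4 unused).
Slack constraints have shadow price 0 (complementary slackness).
Dual feasibility on the basic columns requires 2·y_production + 1·y_design = 12.5, 4·y_production + 5·y_design = 38.5.
This yields shadow prices y_production = 4, y_design = 4.5.
Reduced cost of billboards: c₃ − yᵀa₃ = 31.5 − (4·3 + 4.5·5) = 31.5 − 34.5 = -3.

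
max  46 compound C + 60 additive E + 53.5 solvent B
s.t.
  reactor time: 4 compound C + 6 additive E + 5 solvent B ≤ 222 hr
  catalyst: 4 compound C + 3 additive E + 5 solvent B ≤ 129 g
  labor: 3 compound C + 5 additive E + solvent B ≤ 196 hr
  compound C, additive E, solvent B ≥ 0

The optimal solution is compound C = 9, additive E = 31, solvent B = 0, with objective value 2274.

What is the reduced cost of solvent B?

-4

At the optimum: reactor time uses 222 of 222 (binding); catalyst uses 129 of 129 (binding); labor uses 182 of 196 (slack = 14).
By complementary slackness, y = 0 for the non-binding constraint.
From A_Bᵀ y = c: 4·y_reactor time + 4·y_catalyst = 46; 6·y_reactor time + 3·y_catalyst = 60.
This yields shadow prices y_reactor time = 8.5, y_catalyst = 3.
Reduced cost of solvent B: c₃ − yᵀa₃ = 53.5 − (8.5·5 + 3·5) = 53.5 − 57.5 = -4.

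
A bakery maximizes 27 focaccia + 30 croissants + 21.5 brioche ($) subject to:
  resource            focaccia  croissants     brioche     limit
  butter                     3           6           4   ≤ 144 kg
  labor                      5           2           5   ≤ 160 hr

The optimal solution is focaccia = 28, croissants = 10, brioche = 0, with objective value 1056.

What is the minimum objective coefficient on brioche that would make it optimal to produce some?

31

Check each constraint at x*: butter 144/144 (tight); labor 160/160 (tight).
Dual feasibility on the basic columns requires 3·y_butter + 5·y_labor = 27, 6·y_butter + 2·y_labor = 30.
Solving: y_butter = 4, y_labor = 3.
brioche enters the basis when its profit ≥ yᵀa₃ = 4·4 + 3·5 = 31.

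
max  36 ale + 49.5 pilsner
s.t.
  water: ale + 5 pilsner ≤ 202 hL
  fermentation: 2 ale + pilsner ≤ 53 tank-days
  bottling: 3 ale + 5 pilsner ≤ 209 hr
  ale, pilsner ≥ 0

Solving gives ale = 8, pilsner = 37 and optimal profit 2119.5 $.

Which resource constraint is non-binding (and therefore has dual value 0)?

water: 193/202 (slack 9)
fermentation: 53/53 (binding)
bottling: 209/209 (binding)
By complementary slackness, a constraint with positive slack has shadow price 0 → water.

water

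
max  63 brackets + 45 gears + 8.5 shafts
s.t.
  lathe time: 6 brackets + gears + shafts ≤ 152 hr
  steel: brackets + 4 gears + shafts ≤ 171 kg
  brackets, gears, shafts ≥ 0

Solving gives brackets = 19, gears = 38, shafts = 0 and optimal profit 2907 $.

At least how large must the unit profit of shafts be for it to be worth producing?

18

Both lathe time and steel are binding at x*.
Dual feasibility on the basic columns requires 6·y_lathe time + 1·y_steel = 63, 1·y_lathe time + 4·y_steel = 45.
→ y_lathe time = 9 and y_steel = 9.
shafts enters the basis when its profit ≥ yᵀa₃ = 9·1 + 9·1 = 18.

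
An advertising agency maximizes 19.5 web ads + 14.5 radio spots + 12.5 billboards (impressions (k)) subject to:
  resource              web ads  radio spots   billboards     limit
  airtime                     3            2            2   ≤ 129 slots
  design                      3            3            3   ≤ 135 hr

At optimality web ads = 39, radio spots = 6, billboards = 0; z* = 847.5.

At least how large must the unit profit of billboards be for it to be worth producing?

Both airtime and design are binding at x*.
From A_Bᵀ y = c: 3·y_airtime + 3·y_design = 19.5; 2·y_airtime + 3·y_design = 14.5.
Solving: y_airtime = 5, y_design = 1.5.
billboards enters the basis when its profit ≥ yᵀa₃ = 5·2 + 1.5·3 = 14.5.

14.5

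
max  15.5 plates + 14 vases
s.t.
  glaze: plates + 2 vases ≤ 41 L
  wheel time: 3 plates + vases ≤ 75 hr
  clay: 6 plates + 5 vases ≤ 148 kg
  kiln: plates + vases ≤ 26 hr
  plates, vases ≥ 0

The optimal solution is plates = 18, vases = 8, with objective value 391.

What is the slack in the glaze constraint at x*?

7

glaze used = 1·18 + 2·8 = 34; slack = 41 − 34 = 7.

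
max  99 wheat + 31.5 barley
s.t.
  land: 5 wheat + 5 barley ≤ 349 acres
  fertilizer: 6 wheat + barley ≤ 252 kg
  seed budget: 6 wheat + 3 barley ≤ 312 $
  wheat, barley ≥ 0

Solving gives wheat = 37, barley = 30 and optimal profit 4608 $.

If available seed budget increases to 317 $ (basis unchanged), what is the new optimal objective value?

At the optimum: land uses 335 of 349 (slack = 14); fertilizer uses 252 of 252 (binding); seed budget uses 312 of 312 (binding).
Since land is not tight, its dual is 0.
From A_Bᵀ y = c: 6·y_fertilizer + 6·y_seed budget = 99; 1·y_fertilizer + 3·y_seed budget = 31.5.
Solving: y_fertilizer = 9, y_seed budget = 7.5.
Δz = y_seed budget·Δb = 7.5 × (5) = 37.5, so new z* = 4608 + 37.5 = 4645.5.

4645.5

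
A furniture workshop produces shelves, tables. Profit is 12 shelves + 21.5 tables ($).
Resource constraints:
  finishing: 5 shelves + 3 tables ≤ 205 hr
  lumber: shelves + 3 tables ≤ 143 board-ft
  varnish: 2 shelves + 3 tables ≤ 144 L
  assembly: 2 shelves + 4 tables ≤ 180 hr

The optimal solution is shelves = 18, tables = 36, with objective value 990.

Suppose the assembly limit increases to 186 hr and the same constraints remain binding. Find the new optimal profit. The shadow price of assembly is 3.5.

1011

Δb = 6, so new z* = 990 + (3.5)·(6) = 990 + 21 = 1011.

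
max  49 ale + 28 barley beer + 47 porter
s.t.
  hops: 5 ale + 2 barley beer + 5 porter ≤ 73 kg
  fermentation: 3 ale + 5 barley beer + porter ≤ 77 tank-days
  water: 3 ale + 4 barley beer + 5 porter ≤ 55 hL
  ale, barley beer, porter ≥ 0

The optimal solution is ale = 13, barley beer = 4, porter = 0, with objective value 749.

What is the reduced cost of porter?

-8

Check each constraint at x*: hops 73/73 (tight); fermentation 59/77 (slack 18); water 55/55 (tight).
Slack constraints have shadow price 0 (complementary slackness).
Dual feasibility on the basic columns requires 5·y_hops + 3·y_water = 49, 2·y_hops + 4·y_water = 28.
This yields shadow prices y_hops = 8, y_water = 3.
Reduced cost of porter: c₃ − yᵀa₃ = 47 − (8·5 + 3·5) = 47 − 55 = -8.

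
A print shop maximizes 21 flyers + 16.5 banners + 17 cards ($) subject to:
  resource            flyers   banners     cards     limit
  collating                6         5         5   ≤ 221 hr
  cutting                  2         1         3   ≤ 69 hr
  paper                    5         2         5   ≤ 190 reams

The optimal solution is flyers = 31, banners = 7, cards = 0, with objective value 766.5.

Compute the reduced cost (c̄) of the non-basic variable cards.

-2.5

Binding: collating and cutting. Non-binding: paper (21 unused).
Since paper is not tight, its dual is 0.
From A_Bᵀ y = c: 6·y_collating + 2·y_cutting = 21; 5·y_collating + 1·y_cutting = 16.5.
→ y_collating = 3 and y_cutting = 1.5.
Reduced cost of cards: c₃ − yᵀa₃ = 17 − (3·5 + 1.5·3) = 17 − 19.5 = -2.5.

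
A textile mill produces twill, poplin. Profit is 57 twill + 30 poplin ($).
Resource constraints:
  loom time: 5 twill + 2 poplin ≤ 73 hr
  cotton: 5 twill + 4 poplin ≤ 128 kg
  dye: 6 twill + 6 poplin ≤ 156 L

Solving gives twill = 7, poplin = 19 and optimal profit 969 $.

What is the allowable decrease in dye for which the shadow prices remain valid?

68.4

Binding constraints: loom time, dye. The basis is B = [[5,2],[6,6]] with det 18.
Per unit decrease in dye, x* moves by d = (0.1111, -0.2778).
The basis stays optimal until poplin reaches 0; allowable decrease = 68.4 L.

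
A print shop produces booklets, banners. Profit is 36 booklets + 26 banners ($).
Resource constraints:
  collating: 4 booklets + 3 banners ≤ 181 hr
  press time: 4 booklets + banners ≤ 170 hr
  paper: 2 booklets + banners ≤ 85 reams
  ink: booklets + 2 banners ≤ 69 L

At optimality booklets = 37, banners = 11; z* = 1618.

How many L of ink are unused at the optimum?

10

ink used = 1·37 + 2·11 = 59; slack = 69 − 59 = 10.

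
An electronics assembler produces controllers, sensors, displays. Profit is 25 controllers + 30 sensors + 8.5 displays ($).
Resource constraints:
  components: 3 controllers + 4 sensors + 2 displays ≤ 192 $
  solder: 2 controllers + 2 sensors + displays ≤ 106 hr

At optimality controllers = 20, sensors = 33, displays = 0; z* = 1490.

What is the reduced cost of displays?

At the optimum: components uses 192 of 192 (binding); solder uses 106 of 106 (binding).
From A_Bᵀ y = c: 3·y_components + 2·y_solder = 25; 4·y_components + 2·y_solder = 30.
This yields shadow prices y_components = 5, y_solder = 5.
Reduced cost of displays: c₃ − yᵀa₃ = 8.5 − (5·2 + 5·1) = 8.5 − 15 = -6.5.

-6.5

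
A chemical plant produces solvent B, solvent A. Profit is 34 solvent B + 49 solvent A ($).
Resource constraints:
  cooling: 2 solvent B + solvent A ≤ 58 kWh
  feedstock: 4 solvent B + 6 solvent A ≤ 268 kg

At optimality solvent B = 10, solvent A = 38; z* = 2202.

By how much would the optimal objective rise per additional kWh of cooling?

1

At the optimum: cooling uses 58 of 58 (binding); feedstock uses 268 of 268 (binding).
The binding rows give the dual system: 2·y_cooling + 4·y_feedstock = 34 and 1·y_cooling + 6·y_feedstock = 49.
This yields shadow prices y_cooling = 1, y_feedstock = 8.
Shadow price of cooling = 1.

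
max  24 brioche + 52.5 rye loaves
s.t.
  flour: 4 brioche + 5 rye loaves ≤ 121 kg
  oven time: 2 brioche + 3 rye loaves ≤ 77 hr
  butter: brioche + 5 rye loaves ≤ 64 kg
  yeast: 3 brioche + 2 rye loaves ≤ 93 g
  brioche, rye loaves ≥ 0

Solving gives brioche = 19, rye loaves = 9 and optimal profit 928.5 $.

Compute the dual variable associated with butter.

Binding: flour and butter. Non-binding: oven time (12 unused), yeast (18 unused).
Since oven time, yeast are not tight, their duals are 0.
The binding rows give the dual system: 4·y_flour + 1·y_butter = 24 and 5·y_flour + 5·y_butter = 52.5.
This yields shadow prices y_flour = 4.5, y_butter = 6.
Shadow price of butter = 6.

6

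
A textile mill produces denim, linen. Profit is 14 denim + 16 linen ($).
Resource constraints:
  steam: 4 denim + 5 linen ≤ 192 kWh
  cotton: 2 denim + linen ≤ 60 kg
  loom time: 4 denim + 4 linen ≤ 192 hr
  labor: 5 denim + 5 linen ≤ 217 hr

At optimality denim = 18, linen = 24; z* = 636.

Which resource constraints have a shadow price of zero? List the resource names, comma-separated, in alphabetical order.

steam: 192/192 (binding)
cotton: 60/60 (binding)
loom time: 168/192 (slack 24)
labor: 210/217 (slack 7)
By complementary slackness, a constraint with positive slack has shadow price 0 → labor, loom time.

labor, loom time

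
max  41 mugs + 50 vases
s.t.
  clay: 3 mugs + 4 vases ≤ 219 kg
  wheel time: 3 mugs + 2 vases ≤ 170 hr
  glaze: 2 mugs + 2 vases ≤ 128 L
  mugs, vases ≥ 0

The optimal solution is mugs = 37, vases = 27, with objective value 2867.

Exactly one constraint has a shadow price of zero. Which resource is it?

clay: 219/219 (binding)
wheel time: 165/170 (slack 5)
glaze: 128/128 (binding)
By complementary slackness, a constraint with positive slack has shadow price 0 → wheel time.

wheel time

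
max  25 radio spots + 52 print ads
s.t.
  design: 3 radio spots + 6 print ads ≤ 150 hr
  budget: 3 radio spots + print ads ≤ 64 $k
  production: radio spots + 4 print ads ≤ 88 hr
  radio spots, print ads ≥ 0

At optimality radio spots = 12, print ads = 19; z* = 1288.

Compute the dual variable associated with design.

At the optimum: design uses 150 of 150 (binding); budget uses 55 of 64 (slack = 9); production uses 88 of 88 (binding).
By complementary slackness, y = 0 for the non-binding constraint.
From A_Bᵀ y = c: 3·y_design + 1·y_production = 25; 6·y_design + 4·y_production = 52.
→ y_design = 8 and y_production = 1.
Shadow price of design = 8.

8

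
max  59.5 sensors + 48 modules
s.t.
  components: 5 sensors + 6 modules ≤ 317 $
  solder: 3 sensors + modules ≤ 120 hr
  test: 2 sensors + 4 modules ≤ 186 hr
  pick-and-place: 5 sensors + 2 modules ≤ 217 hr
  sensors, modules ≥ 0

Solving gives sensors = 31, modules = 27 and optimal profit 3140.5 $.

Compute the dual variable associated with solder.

At the optimum: components uses 317 of 317 (binding); solder uses 120 of 120 (binding); test uses 170 of 186 (slack = 16); pick-and-place uses 209 of 217 (slack = 8).
By complementary slackness, y = 0 for the non-binding constraints.
Dual feasibility on the basic columns requires 5·y_components + 3·y_solder = 59.5, 6·y_components + 1·y_solder = 48.
This yields shadow prices y_components = 6.5, y_solder = 9.
Shadow price of solder = 9.

9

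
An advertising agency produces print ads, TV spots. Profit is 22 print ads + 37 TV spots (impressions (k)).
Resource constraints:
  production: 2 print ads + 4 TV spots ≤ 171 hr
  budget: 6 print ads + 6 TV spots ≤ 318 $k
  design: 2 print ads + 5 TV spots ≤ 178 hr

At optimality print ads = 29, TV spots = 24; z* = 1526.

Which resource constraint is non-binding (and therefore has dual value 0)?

production: 154/171 (slack 17)
budget: 318/318 (binding)
design: 178/178 (binding)
By complementary slackness, a constraint with positive slack has shadow price 0 → production.

production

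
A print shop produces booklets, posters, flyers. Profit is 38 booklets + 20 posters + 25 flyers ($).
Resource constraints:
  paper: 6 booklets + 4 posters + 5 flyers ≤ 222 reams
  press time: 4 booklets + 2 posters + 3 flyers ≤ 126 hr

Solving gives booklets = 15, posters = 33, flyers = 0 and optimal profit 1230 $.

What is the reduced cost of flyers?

-4

At the optimum: paper uses 222 of 222 (binding); press time uses 126 of 126 (binding).
From A_Bᵀ y = c: 6·y_paper + 4·y_press time = 38; 4·y_paper + 2·y_press time = 20.
Solving: y_paper = 1, y_press time = 8.
Reduced cost of flyers: c₃ − yᵀa₃ = 25 − (1·5 + 8·3) = 25 − 29 = -4.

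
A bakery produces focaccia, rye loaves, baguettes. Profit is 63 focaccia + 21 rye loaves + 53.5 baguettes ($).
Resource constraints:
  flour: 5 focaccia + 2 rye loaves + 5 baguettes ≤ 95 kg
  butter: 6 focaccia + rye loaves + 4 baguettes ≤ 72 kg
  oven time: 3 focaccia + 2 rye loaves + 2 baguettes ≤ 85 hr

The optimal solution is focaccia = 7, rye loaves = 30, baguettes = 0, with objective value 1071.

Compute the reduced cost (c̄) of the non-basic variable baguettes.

Binding: flour and butter. Non-binding: oven time (4 unused).
Since oven time is not tight, its dual is 0.
Dual feasibility on the basic columns requires 5·y_flour + 6·y_butter = 63, 2·y_flour + 1·y_butter = 21.
Solving: y_flour = 9, y_butter = 3.
Reduced cost of baguettes: c₃ − yᵀa₃ = 53.5 − (9·5 + 3·4) = 53.5 − 57 = -3.5.

-3.5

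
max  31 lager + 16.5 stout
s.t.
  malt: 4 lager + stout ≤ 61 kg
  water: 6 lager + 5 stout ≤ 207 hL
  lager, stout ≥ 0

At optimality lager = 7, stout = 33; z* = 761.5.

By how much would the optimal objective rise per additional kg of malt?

4

At the optimum: malt uses 61 of 61 (binding); water uses 207 of 207 (binding).
Dual feasibility on the basic columns requires 4·y_malt + 6·y_water = 31, 1·y_malt + 5·y_water = 16.5.
This yields shadow prices y_malt = 4, y_water = 2.5.
Shadow price of malt = 4.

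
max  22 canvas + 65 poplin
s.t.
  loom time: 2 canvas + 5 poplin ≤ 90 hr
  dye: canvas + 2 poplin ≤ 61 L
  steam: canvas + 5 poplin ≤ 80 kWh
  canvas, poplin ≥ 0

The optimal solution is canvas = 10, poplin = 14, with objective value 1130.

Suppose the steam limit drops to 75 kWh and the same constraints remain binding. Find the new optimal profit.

Check each constraint at x*: loom time 90/90 (tight); dye 38/61 (slack 23); steam 80/80 (tight).
Slack constraints have shadow price 0 (complementary slackness).
Dual feasibility on the basic columns requires 2·y_loom time + 1·y_steam = 22, 5·y_loom time + 5·y_steam = 65.
This yields shadow prices y_loom time = 9, y_steam = 4.
Δz = y_steam·Δb = 4 × (-5) = -20, so new z* = 1130 − 20 = 1110.

1110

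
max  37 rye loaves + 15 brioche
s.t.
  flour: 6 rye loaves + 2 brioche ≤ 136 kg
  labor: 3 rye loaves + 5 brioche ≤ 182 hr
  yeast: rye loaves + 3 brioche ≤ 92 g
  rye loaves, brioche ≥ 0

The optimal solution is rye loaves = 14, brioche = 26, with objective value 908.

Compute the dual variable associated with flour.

Check each constraint at x*: flour 136/136 (tight); labor 172/182 (slack 10); yeast 92/92 (tight).
By complementary slackness, y = 0 for the non-binding constraint.
Dual feasibility on the basic columns requires 6·y_flour + 1·y_yeast = 37, 2·y_flour + 3·y_yeast = 15.
→ y_flour = 6 and y_yeast = 1.
Shadow price of flour = 6.

6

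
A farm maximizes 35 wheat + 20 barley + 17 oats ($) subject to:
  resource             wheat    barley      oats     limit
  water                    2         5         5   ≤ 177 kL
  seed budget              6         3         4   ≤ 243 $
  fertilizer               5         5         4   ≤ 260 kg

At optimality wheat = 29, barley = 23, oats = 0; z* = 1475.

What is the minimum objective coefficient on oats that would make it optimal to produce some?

24

Check each constraint at x*: water 173/177 (slack 4); seed budget 243/243 (tight); fertilizer 260/260 (tight).
Since water is not tight, its dual is 0.
Dual feasibility on the basic columns requires 6·y_seed budget + 5·y_fertilizer = 35, 3·y_seed budget + 5·y_fertilizer = 20.
→ y_seed budget = 5 and y_fertilizer = 1.
oats enters the basis when its profit ≥ yᵀa₃ = 5·4 + 1·4 = 24.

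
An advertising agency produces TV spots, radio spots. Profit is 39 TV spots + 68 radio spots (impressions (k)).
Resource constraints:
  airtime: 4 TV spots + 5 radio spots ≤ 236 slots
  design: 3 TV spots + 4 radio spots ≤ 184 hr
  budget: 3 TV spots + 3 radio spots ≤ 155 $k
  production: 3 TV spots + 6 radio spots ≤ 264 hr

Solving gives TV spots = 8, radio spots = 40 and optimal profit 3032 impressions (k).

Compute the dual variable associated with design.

Check each constraint at x*: airtime 232/236 (slack 4); design 184/184 (tight); budget 144/155 (slack 11); production 264/264 (tight).
Since airtime, budget are not tight, their duals are 0.
The binding rows give the dual system: 3·y_design + 3·y_production = 39 and 4·y_design + 6·y_production = 68.
→ y_design = 5 and y_production = 8.
Shadow price of design = 5.

5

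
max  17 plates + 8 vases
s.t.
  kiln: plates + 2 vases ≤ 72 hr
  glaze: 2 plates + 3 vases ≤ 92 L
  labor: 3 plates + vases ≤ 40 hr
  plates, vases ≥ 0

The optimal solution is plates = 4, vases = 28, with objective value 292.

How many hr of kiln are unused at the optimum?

kiln used = 1·4 + 2·28 = 60; slack = 72 − 60 = 12.

12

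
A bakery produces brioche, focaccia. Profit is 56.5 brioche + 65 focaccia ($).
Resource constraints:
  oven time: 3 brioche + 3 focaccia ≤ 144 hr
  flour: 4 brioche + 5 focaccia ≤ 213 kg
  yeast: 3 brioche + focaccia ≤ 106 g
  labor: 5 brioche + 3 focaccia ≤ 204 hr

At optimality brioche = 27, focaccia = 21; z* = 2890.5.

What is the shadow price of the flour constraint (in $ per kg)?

8.5

At the optimum: oven time uses 144 of 144 (binding); flour uses 213 of 213 (binding); yeast uses 102 of 106 (slack = 4); labor uses 198 of 204 (slack = 6).
Since yeast, labor are not tight, their duals are 0.
Dual feasibility on the basic columns requires 3·y_oven time + 4·y_flour = 56.5, 3·y_oven time + 5·y_flour = 65.
→ y_oven time = 7.5 and y_flour = 8.5.
Shadow price of flour = 8.5.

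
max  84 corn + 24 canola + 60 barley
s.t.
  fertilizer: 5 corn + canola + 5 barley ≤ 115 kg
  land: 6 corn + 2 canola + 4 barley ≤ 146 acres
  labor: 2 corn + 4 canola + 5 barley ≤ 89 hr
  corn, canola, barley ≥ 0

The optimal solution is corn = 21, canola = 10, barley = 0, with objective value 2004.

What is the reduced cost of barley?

-6

Check each constraint at x*: fertilizer 115/115 (tight); land 146/146 (tight); labor 82/89 (slack 7).
By complementary slackness, y = 0 for the non-binding constraint.
Dual feasibility on the basic columns requires 5·y_fertilizer + 6·y_land = 84, 1·y_fertilizer + 2·y_land = 24.
→ y_fertilizer = 6 and y_land = 9.
Reduced cost of barley: c₃ − yᵀa₃ = 60 − (6·5 + 9·4) = 60 − 66 = -6.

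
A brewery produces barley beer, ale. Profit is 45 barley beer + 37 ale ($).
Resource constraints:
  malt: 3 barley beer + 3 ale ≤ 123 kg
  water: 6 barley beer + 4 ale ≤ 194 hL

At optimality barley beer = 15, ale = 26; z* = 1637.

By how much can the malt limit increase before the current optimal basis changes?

Binding constraints: malt, water. The basis is B = [[3,3],[6,4]] with det -6.
Per unit increase in malt, x* moves by d = (-0.6667, 1).
The basis stays optimal until barley beer reaches 0; allowable increase = 22.5 kg.

22.5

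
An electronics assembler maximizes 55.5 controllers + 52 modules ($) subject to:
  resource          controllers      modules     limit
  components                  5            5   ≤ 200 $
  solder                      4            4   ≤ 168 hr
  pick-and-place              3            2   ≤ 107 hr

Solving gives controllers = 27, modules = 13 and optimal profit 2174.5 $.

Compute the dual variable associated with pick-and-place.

At the optimum: components uses 200 of 200 (binding); solder uses 160 of 168 (slack = 8); pick-and-place uses 107 of 107 (binding).
By complementary slackness, y = 0 for the non-binding constraint.
From A_Bᵀ y = c: 5·y_components + 3·y_pick-and-place = 55.5; 5·y_components + 2·y_pick-and-place = 52.
This yields shadow prices y_components = 9, y_pick-and-place = 3.5.
Shadow price of pick-and-place = 3.5.

3.5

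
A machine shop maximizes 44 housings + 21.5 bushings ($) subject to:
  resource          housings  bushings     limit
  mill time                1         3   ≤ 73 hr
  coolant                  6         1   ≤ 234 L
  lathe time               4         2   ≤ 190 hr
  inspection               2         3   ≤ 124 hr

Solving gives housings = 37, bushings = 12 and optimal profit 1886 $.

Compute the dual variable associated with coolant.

At the optimum: mill time uses 73 of 73 (binding); coolant uses 234 of 234 (binding); lathe time uses 172 of 190 (slack = 18); inspection uses 110 of 124 (slack = 14).
Since lathe time, inspection are not tight, their duals are 0.
The binding rows give the dual system: 1·y_mill time + 6·y_coolant = 44 and 3·y_mill time + 1·y_coolant = 21.5.
Solving: y_mill time = 5, y_coolant = 6.5.
Shadow price of coolant = 6.5.

6.5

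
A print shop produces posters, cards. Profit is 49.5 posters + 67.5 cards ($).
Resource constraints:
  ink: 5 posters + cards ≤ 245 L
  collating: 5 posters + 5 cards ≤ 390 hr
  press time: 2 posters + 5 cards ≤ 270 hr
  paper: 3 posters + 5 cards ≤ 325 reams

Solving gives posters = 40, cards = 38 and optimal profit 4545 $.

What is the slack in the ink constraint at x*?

ink used = 5·40 + 1·38 = 238; slack = 245 − 238 = 7.

7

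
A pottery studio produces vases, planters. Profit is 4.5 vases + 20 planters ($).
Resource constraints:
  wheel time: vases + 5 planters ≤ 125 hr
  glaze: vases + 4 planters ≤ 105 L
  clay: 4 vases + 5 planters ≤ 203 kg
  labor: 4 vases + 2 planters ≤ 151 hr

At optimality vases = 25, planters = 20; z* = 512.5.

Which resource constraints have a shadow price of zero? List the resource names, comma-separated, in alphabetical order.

wheel time: 125/125 (binding)
glaze: 105/105 (binding)
clay: 200/203 (slack 3)
labor: 140/151 (slack 11)
By complementary slackness, a constraint with positive slack has shadow price 0 → clay, labor.

clay, labor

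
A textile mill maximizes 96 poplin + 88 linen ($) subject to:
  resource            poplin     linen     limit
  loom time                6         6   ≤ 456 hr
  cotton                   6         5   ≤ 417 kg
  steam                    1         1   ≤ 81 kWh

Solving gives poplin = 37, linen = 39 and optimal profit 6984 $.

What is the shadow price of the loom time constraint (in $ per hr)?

Check each constraint at x*: loom time 456/456 (tight); cotton 417/417 (tight); steam 76/81 (slack 5).
By complementary slackness, y = 0 for the non-binding constraint.
The binding rows give the dual system: 6·y_loom time + 6·y_cotton = 96 and 6·y_loom time + 5·y_cotton = 88.
→ y_loom time = 8 and y_cotton = 8.
Shadow price of loom time = 8.

8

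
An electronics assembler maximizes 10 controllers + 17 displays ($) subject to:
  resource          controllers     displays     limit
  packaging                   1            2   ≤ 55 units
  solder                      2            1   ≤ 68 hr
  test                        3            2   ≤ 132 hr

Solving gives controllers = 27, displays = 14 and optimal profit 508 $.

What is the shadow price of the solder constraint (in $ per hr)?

At the optimum: packaging uses 55 of 55 (binding); solder uses 68 of 68 (binding); test uses 109 of 132 (slack = 23).
By complementary slackness, y = 0 for the non-binding constraint.
From A_Bᵀ y = c: 1·y_packaging + 2·y_solder = 10; 2·y_packaging + 1·y_solder = 17.
This yields shadow prices y_packaging = 8, y_solder = 1.
Shadow price of solder = 1.

1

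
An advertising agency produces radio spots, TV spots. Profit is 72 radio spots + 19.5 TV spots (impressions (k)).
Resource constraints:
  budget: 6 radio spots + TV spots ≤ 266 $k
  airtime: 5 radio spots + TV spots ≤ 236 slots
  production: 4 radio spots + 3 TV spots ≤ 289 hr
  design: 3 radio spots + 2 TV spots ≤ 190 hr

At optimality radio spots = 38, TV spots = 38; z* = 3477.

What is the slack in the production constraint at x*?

production used = 4·38 + 3·38 = 266; slack = 289 − 266 = 23.

23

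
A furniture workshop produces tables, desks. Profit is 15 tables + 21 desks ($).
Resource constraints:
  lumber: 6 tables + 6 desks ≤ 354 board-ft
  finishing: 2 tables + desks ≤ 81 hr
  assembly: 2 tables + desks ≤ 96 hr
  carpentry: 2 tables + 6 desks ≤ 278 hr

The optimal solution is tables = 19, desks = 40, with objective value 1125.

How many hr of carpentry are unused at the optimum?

carpentry used = 2·19 + 6·40 = 278; slack = 278 − 278 = 0.

0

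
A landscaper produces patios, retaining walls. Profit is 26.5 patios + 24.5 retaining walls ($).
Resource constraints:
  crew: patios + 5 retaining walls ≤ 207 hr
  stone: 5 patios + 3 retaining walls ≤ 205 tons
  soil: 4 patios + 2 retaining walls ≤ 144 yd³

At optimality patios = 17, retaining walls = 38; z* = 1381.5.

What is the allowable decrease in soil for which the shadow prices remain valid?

Binding constraints: crew, soil. The basis is B = [[1,5],[4,2]] with det -18.
Per unit decrease in soil, x* moves by d = (-0.2778, 0.0556).
The basis stays optimal until patios reaches 0; allowable decrease = 61.2 yd³.

61.2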